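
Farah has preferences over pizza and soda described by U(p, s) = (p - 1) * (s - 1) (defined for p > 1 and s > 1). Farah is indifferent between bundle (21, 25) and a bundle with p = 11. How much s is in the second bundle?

s = 49

U(21, 25) = 480.
Set U(11, s) = 480 and solve.
With p = 11: (11 − 1) = 10, so (s − 1) = 480/10 = 48.
So s = 1 + 48 = 49.
Check: U(11, 49) = 480.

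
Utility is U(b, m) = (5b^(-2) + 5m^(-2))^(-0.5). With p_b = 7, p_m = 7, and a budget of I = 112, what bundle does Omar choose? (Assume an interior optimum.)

b* = 8, m* = 8

For CES with ρ = -2, MRS = (m/b)^3.
Tangency: set MRS = p_b/p_m = 7/7 = 1.
So (m/b)^3 = 1; taking the cube root, m/b = 1, i.e. m = b.
Substitute into the budget 7·b + 7·m = 112: 14·b = 112, so b* = 8 and m* = 8.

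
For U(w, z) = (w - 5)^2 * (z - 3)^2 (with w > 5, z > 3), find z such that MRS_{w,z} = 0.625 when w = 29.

MU_w = 2·(w−5)·(z−3)^2, MU_z = 2·(w−5)^2·(z−3).
MRS = (z−3)/(w−5).
Substitute w = 29: MRS = (z − 3)/24. Setting this equal to 0.625 gives z − 3 = 0.625·24 = 15, so z = 18.

z = 18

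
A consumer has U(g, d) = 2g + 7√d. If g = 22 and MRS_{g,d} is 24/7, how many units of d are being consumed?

d = 36

MU_g = 2, MU_d = 7/(2√d).
MRS = 2 ÷ (7/(2√d)).
MRS depends only on d: (4/7)·√d = 24/7 ⇒ √d = (24/7)/(4/7) = 6 ⇒ d = 36.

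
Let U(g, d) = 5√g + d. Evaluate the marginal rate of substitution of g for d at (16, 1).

MRS = 0.625

MU_g = 5/(2√g), MU_d = 1.
MRS = 5/(2√g) ÷ 1.
At (16, 1): MRS = 0.625.
The indifference curve has slope −0.625 at this bundle.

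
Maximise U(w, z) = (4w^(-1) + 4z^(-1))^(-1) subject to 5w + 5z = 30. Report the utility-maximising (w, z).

For CES with ρ = -1, MRS = (z/w)^2.
Tangency: set MRS = p_w/p_z = 5/5 = 1.
So (z/w)^2 = 1; taking the square root, z/w = 1, i.e. z = w.
Substitute into the budget 5·w + 5·z = 30: 10·w = 30, so w* = 3 and z* = 3.

w* = 3, z* = 3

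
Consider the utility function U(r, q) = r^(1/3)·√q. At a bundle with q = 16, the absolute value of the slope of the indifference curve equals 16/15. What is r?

MU_r = 1/3·r^(-2/3)·√q and MU_q = 0.5·r^(1/3)·q^(-0.5).
MRS = MU_r/MU_q = (2/3)·q/r.
Substitute q = 16: MRS = (32/3)/r. Setting (32/3)/r = 16/15 gives r = (32/3)/(16/15) = 10.

r = 10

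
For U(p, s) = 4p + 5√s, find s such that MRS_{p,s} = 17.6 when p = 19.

MU_p = 4, MU_s = 5/(2√s).
MRS = 4 ÷ (5/(2√s)).
MRS depends only on s: 1.6·√s = 17.6 ⇒ √s = 17.6/1.6 = 11 ⇒ s = 121.

s = 121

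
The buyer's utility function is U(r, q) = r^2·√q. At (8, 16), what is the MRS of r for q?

MRS = 8

MU_r = 2·r·√q and MU_q = 0.5·r^2·q^(-0.5).
MRS = MU_r/MU_q = (4)·q/r.
At (8, 16): MRS = 8.
So at (8, 16) the consumer would give up 8 units of q for one more unit of r.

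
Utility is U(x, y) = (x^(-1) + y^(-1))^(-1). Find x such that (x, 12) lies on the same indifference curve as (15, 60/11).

U depends on (x, y) only through S = x^(-1) + y^(-1), so equal utility means equal S. At (15, 60/11): S = 0.25.
With y = 12: 12^(-1) = 1/12, so x^(-1) = 0.25 − 1/12 = 1/6.
Hence x = 1/(1/6) = 6.
Check: U(6, 12) = 4.

x = 6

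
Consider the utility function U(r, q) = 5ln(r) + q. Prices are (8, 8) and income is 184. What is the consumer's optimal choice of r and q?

r* = 5, q* = 18

MU_r = 5/r, MU_q = 1.
MRS = 5/r ÷ 1.
Tangency: set MRS = p_r/p_q = 8/8 = 1.
MRS depends only on r: 5/r = 1 ⇒ r* = 5/1 = 5.
From the budget, 8·q = 184 − 8·5 = 144, so q* = 18.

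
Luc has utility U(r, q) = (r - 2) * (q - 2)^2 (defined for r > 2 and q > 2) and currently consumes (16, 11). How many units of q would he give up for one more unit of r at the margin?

MU_r = (q−2)^2, MU_q = 2·(r−2)·(q−2).
MRS = (1/2)·(q−2)/(r−2).
At (16, 11): MRS = 9/28.
The indifference curve has slope −9/28 at this bundle.

MRS = 9/28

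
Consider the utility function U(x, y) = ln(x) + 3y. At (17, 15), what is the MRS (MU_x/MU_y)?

MRS = 1/51

MU_x = 1/x, MU_y = 3.
MRS = 1/x ÷ 3.
At (17, 15): MRS = 1/51.
So at (17, 15) the consumer would give up 1/51 units of y for one more unit of x.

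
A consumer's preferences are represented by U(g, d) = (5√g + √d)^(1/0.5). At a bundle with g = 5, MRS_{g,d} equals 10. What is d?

For CES with ρ = 0.5, MRS = (5/1)·√(d/g).
Setting (5/1)·√(d/5) = 10 gives √(d/5) = 2, so d/5 = 4 and d = 20.

d = 20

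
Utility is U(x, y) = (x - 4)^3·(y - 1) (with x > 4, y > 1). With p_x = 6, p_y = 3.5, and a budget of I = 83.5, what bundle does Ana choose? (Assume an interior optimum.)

x* = 11, y* = 5

MU_x = 3·(x−4)^2·(y−1), MU_y = (x−4)^3.
MRS = (3/1)·(y−1)/(x−4).
Tangency: set MRS = p_x/p_y = 6/3.5 = 12/7.
So (3/1)·(y − 1)/(x − 4) = 12/7, i.e. (y − 1) = (4/7)·(x − 4).
Rewrite the budget in excess-of-subsistence terms: 6·(x − 4) + 3.5·(y − 1) = 83.5 − 6·4 − 3.5·1 = 56.
Substituting, 8·(x − 4) = 56, so x − 4 = 7 and x* = 11.
Then y − 1 = (4/7)·7 = 4, so y* = 5.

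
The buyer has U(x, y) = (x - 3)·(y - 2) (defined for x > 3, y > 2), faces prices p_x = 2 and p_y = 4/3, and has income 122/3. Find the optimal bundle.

MU_x = (y−2), MU_y = (x−3).
MRS = (y−2)/(x−3).
Tangency: set MRS = p_x/p_y = 2/(4/3) = 1.5.
So (y − 2)/(x − 3) = 1.5, i.e. (y − 2) = 1.5·(x − 3).
Rewrite the budget in excess-of-subsistence terms: 2·(x − 3) + (4/3)·(y − 2) = 122/3 − 2·3 − (4/3)·2 = 32.
Substituting, 4·(x − 3) = 32, so x − 3 = 8 and x* = 11.
Then y − 2 = 1.5·8 = 12, so y* = 14.

x* = 11, y* = 14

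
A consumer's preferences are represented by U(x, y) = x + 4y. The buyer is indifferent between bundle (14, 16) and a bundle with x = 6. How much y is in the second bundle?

y = 18

U(14, 16) = 78.
Set U(6, y) = 78 and solve.
6 + 4y = 78 ⇒ 4y = 72 ⇒ y = 18.
Check: U(6, 18) = 78.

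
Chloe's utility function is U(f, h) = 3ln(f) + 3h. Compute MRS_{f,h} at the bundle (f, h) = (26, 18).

MRS = 1/26

MU_f = 3/f, MU_h = 3.
MRS = 3/f ÷ 3.
At (26, 18): MRS = 1/26.
So at (26, 18) the consumer would give up 1/26 units of h for one more unit of f.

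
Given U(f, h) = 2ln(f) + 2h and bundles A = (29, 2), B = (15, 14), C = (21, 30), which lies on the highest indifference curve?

Evaluate utility at each bundle:
U(A) = 10.735.
U(B) = 33.416.
U(C) = 66.089.
Highest utility is C, so C ≻ B ≻ A.

Bundle C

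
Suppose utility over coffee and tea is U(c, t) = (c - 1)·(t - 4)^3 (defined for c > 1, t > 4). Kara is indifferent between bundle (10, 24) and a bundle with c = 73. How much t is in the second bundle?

U(10, 24) = 72000.
Set U(73, t) = 72000 and solve.
With c = 73: (73 − 1) = 72, so (t − 4)^3 = 72000/72 = 1000.
Taking the cube root (with t > 4): t − 4 = 10, so t = 14.
Check: U(73, 14) = 72000.

t = 14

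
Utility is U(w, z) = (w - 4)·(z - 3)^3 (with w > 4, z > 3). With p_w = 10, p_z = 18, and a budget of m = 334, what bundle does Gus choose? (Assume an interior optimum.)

MU_w = (z−3)^3, MU_z = 3·(w−4)·(z−3)^2.
MRS = (1/3)·(z−3)/(w−4).
Tangency: set MRS = p_w/p_z = 10/18 = 5/9.
So (1/3)·(z − 3)/(w − 4) = 5/9, i.e. (z − 3) = (5/3)·(w − 4).
Rewrite the budget in excess-of-subsistence terms: 10·(w − 4) + 18·(z − 3) = 334 − 10·4 − 18·3 = 240.
Substituting, 40·(w − 4) = 240, so w − 4 = 6 and w* = 10.
Then z − 3 = (5/3)·6 = 10, so z* = 13.

w* = 10, z* = 13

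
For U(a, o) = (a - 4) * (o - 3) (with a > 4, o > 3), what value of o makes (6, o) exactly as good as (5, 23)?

U(5, 23) = 20.
Set U(6, o) = 20 and solve.
With a = 6: (6 − 4) = 2, so (o − 3) = 20/2 = 10.
So o = 3 + 10 = 13.
Check: U(6, 13) = 20.

o = 13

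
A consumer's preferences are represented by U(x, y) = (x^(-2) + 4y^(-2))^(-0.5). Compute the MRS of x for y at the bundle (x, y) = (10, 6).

MRS = 27/500

For CES with ρ = -2, MRS = (1/4)·(y/x)^3.
At (10, 6): MRS = 27/500.
That is, one extra unit of x is worth 27/500 units of y at the margin.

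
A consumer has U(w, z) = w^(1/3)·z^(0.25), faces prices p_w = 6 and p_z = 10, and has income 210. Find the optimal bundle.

MU_w = 1/3·w^(-2/3)·z^(0.25) and MU_z = 0.25·w^(1/3)·z^(-0.75).
MRS = MU_w/MU_z = (4/3)·z/w.
Tangency: set MRS = p_w/p_z = 6/10 = 0.6.
So (4/3)·z/w = 0.6, i.e. z = 0.45·w.
Substitute into the budget 6·w + 10·z = 210: 10.5·w = 210, so w* = 20.
Then z* = 0.45·20 = 9.

w* = 20, z* = 9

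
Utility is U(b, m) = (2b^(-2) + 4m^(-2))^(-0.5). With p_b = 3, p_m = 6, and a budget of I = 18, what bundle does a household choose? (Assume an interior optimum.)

b* = 2, m* = 2

For CES with ρ = -2, MRS = (2/4)·(m/b)^3.
Tangency: set MRS = p_b/p_m = 3/6 = 0.5.
So (m/b)^3 = 1; taking the cube root, m/b = 1, i.e. m = b.
Substitute into the budget 3·b + 6·m = 18: 9·b = 18, so b* = 2 and m* = 2.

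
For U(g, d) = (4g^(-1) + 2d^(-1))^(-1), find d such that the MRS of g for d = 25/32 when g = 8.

d = 5

For CES with ρ = -1, MRS = (4/2)·(d/g)^2.
Setting (4/2)·(d/8)^2 = 25/32 gives (d/8)^2 = 25/64, so d/8 = 0.625 and d = 5.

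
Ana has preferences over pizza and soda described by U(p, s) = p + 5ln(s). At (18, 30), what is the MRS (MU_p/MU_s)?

MRS = 6

MU_p = 1, MU_s = 5/s.
MRS = 1 ÷ (5/s).
At (18, 30): MRS = 6.
The indifference curve has slope −6 at this bundle.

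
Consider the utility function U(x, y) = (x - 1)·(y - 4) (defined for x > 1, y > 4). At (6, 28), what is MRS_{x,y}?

MRS = 4.8

MU_x = (y−4), MU_y = (x−1).
MRS = (y−4)/(x−1).
At (6, 28): MRS = 4.8.
That is, one extra unit of x is worth 4.8 units of y at the margin.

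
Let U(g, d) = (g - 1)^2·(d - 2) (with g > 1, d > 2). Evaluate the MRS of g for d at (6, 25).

MRS = 9.2

MU_g = 2·(g−1)·(d−2), MU_d = (g−1)^2.
MRS = (2/1)·(d−2)/(g−1).
At (6, 25): MRS = 9.2.
That is, one extra unit of g is worth 9.2 units of d at the margin.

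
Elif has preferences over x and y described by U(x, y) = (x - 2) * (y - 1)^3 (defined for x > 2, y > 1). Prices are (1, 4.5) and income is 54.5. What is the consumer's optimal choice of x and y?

MU_x = (y−1)^3, MU_y = 3·(x−2)·(y−1)^2.
MRS = (1/3)·(y−1)/(x−2).
Tangency: set MRS = p_x/p_y = 1/4.5 = 2/9.
So (1/3)·(y − 1)/(x − 2) = 2/9, i.e. (y − 1) = (2/3)·(x − 2).
Rewrite the budget in excess-of-subsistence terms: 1·(x − 2) + 4.5·(y − 1) = 54.5 − 1·2 − 4.5·1 = 48.
Substituting, 4·(x − 2) = 48, so x − 2 = 12 and x* = 14.
Then y − 1 = (2/3)·12 = 8, so y* = 9.

x* = 14, y* = 9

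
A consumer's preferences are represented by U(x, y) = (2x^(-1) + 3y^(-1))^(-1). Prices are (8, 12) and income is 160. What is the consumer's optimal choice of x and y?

For CES with ρ = -1, MRS = (2/3)·(y/x)^2.
Tangency: set MRS = p_x/p_y = 8/12 = 2/3.
So (y/x)^2 = 1; taking the square root, y/x = 1, i.e. y = x.
Substitute into the budget 8·x + 12·y = 160: 20·x = 160, so x* = 8 and y* = 8.

x* = 8, y* = 8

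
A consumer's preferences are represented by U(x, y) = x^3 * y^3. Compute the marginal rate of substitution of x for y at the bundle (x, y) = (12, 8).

MRS = 2/3

MU_x = 3·x^2·y^3 and MU_y = 3·x^3·y^2.
MRS = MU_x/MU_y = y/x.
At (12, 8): MRS = 2/3.
The indifference curve has slope −2/3 at this bundle.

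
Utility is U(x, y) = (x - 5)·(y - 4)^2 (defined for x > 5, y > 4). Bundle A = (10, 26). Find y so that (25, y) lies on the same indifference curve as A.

U(10, 26) = 2420.
Set U(25, y) = 2420 and solve.
With x = 25: (25 − 5) = 20, so (y − 4)^2 = 2420/20 = 121.
Taking the square root (with y > 4): y − 4 = 11, so y = 15.
Check: U(25, 15) = 2420.

y = 15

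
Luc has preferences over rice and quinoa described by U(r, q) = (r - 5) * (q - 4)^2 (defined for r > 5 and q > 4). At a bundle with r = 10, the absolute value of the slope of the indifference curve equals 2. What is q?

q = 24

MU_r = (q−4)^2, MU_q = 2·(r−5)·(q−4).
MRS = (1/2)·(q−4)/(r−5).
Substitute r = 10: MRS = (q − 4)/10. Setting this equal to 2 gives q − 4 = 2·10 = 20, so q = 24.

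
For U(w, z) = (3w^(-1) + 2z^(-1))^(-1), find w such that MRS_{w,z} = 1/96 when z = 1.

w = 12

For CES with ρ = -1, MRS = (3/2)·(z/w)^2.
Setting (3/2)·(1/w)^2 = 1/96 gives (1/w)^2 = 1/144, so 1/w = 1/12 and w = 12.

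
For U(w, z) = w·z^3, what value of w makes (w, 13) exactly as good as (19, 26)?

w = 152

U(19, 26) = 333944.
Set U(w, 13) = 333944 and solve.
With z = 13: 13^3 = 2197, so w = 333944/2197 = 152.
Check: U(152, 13) = 333944.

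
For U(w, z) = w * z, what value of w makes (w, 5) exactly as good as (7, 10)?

U(7, 10) = 70.
Set U(w, 5) = 70 and solve.
With z = 5: w = 70/5 = 14.
Check: U(14, 5) = 70.

w = 14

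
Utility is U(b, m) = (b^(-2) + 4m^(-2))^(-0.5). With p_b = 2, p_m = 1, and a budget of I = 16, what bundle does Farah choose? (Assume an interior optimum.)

For CES with ρ = -2, MRS = (1/4)·(m/b)^3.
Tangency: set MRS = p_b/p_m = 2/1 = 2.
So (m/b)^3 = 8; taking the cube root, m/b = 2, i.e. m = 2·b.
Substitute into the budget 2·b + 1·m = 16: 4·b = 16, so b* = 4 and m* = 2·4 = 8.

b* = 4, m* = 8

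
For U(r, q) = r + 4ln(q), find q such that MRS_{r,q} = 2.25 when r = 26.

MU_r = 1, MU_q = 4/q.
MRS = 1 ÷ (4/q).
MRS depends only on q: 0.25·q = 2.25 ⇒ q = 2.25/0.25 = 9.

q = 9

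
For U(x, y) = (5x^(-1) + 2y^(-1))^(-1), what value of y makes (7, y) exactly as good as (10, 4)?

y = 7

U depends on (x, y) only through S = 5x^(-1) + 2y^(-1), so equal utility means equal S. At (10, 4): S = 1.
With x = 7: 5·7^(-1) = 5/7, so 2y^(-1) = 1 − 5/7 = 2/7, i.e. y^(-1) = 1/7.
Hence y = 1/(1/7) = 7.
Check: U(7, 7) = 1.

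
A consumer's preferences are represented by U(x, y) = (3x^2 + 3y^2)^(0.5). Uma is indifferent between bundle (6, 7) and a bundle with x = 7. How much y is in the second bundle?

y = 6

U depends on (x, y) only through S = 3x^2 + 3y^2, so equal utility means equal S. At (6, 7): S = 255.
With x = 7: 3·7^2 = 147, so 3y^2 = 255 − 147 = 108, i.e. y^2 = 36.
Hence y = √36 = 6.
Check: U(7, 6) = 15.9687.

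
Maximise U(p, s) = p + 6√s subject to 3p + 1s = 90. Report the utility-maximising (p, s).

p* = 3, s* = 81

MU_p = 1, MU_s = 6/(2√s).
MRS = 1 ÷ (6/(2√s)).
Tangency: set MRS = p_p/p_s = 3/1 = 3.
MRS depends only on s: (1/3)·√s = 3 ⇒ √s = 3/(1/3) = 9 ⇒ s* = 81.
From the budget, 3·p = 90 − 1·81 = 9, so p* = 3.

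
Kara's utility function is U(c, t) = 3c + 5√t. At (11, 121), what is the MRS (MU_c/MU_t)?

MRS = 13.2

MU_c = 3, MU_t = 5/(2√t).
MRS = 3 ÷ (5/(2√t)).
At (11, 121): MRS = 13.2.
So at (11, 121) the consumer would give up 13.2 units of t for one more unit of c.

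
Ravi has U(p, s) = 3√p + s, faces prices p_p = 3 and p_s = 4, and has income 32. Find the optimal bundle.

MU_p = 3/(2√p), MU_s = 1.
MRS = 3/(2√p) ÷ 1.
Tangency: set MRS = p_p/p_s = 3/4 = 0.75.
MRS depends only on p: 1.5/√p = 0.75 ⇒ √p = 1.5/0.75 = 2 ⇒ p* = 4.
From the budget, 4·s = 32 − 3·4 = 20, so s* = 5.

p* = 4, s* = 5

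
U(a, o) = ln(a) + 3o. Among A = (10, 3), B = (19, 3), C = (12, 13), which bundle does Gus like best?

Evaluate utility at each bundle:
U(A) = 11.303.
U(B) = 11.944.
U(C) = 41.485.
Highest utility is C, so C ≻ B ≻ A.

Bundle C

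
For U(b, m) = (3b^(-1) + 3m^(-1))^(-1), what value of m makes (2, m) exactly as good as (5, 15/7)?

U depends on (b, m) only through S = 3b^(-1) + 3m^(-1), so equal utility means equal S. At (5, 15/7): S = 2.
With b = 2: 3·2^(-1) = 1.5, so 3m^(-1) = 2 − 1.5 = 0.5, i.e. m^(-1) = 1/6.
Hence m = 1/(1/6) = 6.
Check: U(2, 6) = 0.5.

m = 6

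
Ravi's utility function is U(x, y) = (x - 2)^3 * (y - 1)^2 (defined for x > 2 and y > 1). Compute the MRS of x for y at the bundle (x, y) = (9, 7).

MU_x = 3·(x−2)^2·(y−1)^2, MU_y = 2·(x−2)^3·(y−1).
MRS = (3/2)·(y−1)/(x−2).
At (9, 7): MRS = 9/7.
That is, one extra unit of x is worth 9/7 units of y at the margin.

MRS = 9/7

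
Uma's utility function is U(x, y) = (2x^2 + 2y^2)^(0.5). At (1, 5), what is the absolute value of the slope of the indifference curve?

For CES with ρ = 2, MRS = (y/x)^(-1).
At (1, 5): MRS = 0.2.
So at (1, 5) the consumer would give up 0.2 units of y for one more unit of x.

MRS = 0.2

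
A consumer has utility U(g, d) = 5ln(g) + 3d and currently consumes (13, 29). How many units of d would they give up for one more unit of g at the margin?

MU_g = 5/g, MU_d = 3.
MRS = 5/g ÷ 3.
At (13, 29): MRS = 5/39.
That is, one extra unit of g is worth 5/39 units of d at the margin.

MRS = 5/39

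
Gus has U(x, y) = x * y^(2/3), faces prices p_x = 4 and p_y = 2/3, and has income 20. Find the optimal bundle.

MU_x = y^(2/3) and MU_y = 2/3·x·y^(-1/3).
MRS = MU_x/MU_y = (1.5)·y/x.
Tangency: set MRS = p_x/p_y = 4/(2/3) = 6.
So (1.5)·y/x = 6, i.e. y = 4·x.
Substitute into the budget 4·x + (2/3)·y = 20: (20/3)·x = 20, so x* = 3.
Then y* = 4·3 = 12.

x* = 3, y* = 12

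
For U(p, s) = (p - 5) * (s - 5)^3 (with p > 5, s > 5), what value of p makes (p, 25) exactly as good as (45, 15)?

p = 10

U(45, 15) = 40000.
Set U(p, 25) = 40000 and solve.
With s = 25: (25 − 5)^3 = 8000, so (p − 5) = 40000/8000 = 5.
So p = 5 + 5 = 10.
Check: U(10, 25) = 40000.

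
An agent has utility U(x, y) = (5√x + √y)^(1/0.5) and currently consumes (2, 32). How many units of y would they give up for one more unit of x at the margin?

MRS = 20

For CES with ρ = 0.5, MRS = (5/1)·√(y/x).
At (2, 32): MRS = 20.
The indifference curve has slope −20 at this bundle.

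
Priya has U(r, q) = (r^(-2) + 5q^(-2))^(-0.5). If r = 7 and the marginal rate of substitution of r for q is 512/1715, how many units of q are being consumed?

q = 8

For CES with ρ = -2, MRS = (1/5)·(q/r)^3.
Setting (1/5)·(q/7)^3 = 512/1715 gives (q/7)^3 = 512/343, so q/7 = 8/7 and q = 8.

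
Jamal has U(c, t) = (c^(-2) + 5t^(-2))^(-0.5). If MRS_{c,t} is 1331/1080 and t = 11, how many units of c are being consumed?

c = 6

For CES with ρ = -2, MRS = (1/5)·(t/c)^3.
Setting (1/5)·(11/c)^3 = 1331/1080 gives (11/c)^3 = 1331/216, so 11/c = 11/6 and c = 6.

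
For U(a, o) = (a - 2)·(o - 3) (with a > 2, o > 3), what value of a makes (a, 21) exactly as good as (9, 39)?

a = 16

U(9, 39) = 252.
Set U(a, 21) = 252 and solve.
With o = 21: (21 − 3) = 18, so (a − 2) = 252/18 = 14.
So a = 2 + 14 = 16.
Check: U(16, 21) = 252.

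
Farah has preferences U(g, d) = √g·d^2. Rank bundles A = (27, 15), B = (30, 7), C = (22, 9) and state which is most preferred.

Evaluate utility at each bundle:
U(A) = 1169.134.
U(B) = 268.384.
U(C) = 379.924.
Highest utility is A, so A ≻ C ≻ B.

Bundle A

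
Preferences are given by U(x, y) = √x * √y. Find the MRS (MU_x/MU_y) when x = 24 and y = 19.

MRS = 19/24

MU_x = 0.5·x^(-0.5)·√y and MU_y = 0.5·√x·y^(-0.5).
MRS = MU_x/MU_y = y/x.
At (24, 19): MRS = 19/24.
So at (24, 19) the consumer would give up 19/24 units of y for one more unit of x.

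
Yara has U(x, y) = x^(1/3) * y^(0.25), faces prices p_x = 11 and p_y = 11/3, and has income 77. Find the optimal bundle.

MU_x = 1/3·x^(-2/3)·y^(0.25) and MU_y = 0.25·x^(1/3)·y^(-0.75).
MRS = MU_x/MU_y = (4/3)·y/x.
Tangency: set MRS = p_x/p_y = 11/(11/3) = 3.
So (4/3)·y/x = 3, i.e. y = 2.25·x.
Substitute into the budget 11·x + (11/3)·y = 77: 19.25·x = 77, so x* = 4.
Then y* = 2.25·4 = 9.

x* = 4, y* = 9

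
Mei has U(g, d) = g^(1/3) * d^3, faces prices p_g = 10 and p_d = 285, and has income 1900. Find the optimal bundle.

g* = 19, d* = 6

MU_g = 1/3·g^(-2/3)·d^3 and MU_d = 3·g^(1/3)·d^2.
MRS = MU_g/MU_d = (1/9)·d/g.
Tangency: set MRS = p_g/p_d = 10/285 = 2/57.
So (1/9)·d/g = 2/57, i.e. d = (6/19)·g.
Substitute into the budget 10·g + 285·d = 1900: 100·g = 1900, so g* = 19.
Then d* = (6/19)·19 = 6.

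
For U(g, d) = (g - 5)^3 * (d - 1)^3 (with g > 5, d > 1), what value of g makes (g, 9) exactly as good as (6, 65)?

U(6, 65) = 262144.
Set U(g, 9) = 262144 and solve.
With d = 9: (9 − 1)^3 = 512, so (g − 5)^3 = 262144/512 = 512.
Taking the cube root (with g > 5): g − 5 = 8, so g = 13.
Check: U(13, 9) = 262144.

g = 13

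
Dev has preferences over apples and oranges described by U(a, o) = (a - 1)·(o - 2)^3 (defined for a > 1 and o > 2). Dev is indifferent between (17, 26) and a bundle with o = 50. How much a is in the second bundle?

U(17, 26) = 221184.
Set U(a, 50) = 221184 and solve.
With o = 50: (50 − 2)^3 = 110592, so (a − 1) = 221184/110592 = 2.
So a = 1 + 2 = 3.
Check: U(3, 50) = 221184.

a = 3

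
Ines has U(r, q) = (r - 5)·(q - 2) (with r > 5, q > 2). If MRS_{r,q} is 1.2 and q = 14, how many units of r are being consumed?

MU_r = (q−2), MU_q = (r−5).
MRS = (q−2)/(r−5).
Substitute q = 14: MRS = 12/(r − 5). Setting this equal to 1.2 gives r − 5 = 12/1.2 = 10, so r = 15.

r = 15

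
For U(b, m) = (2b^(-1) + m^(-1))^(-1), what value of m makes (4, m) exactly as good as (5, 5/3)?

U depends on (b, m) only through S = 2b^(-1) + m^(-1), so equal utility means equal S. At (5, 5/3): S = 1.
With b = 4: 2·4^(-1) = 0.5, so m^(-1) = 1 − 0.5 = 0.5.
Hence m = 1/0.5 = 2.
Check: U(4, 2) = 1.

m = 2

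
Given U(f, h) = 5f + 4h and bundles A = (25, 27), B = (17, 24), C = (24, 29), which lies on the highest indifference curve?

Bundle C

Evaluate utility at each bundle:
U(A) = 233.
U(B) = 181.
U(C) = 236.
Highest utility is C, so C ≻ A ≻ B.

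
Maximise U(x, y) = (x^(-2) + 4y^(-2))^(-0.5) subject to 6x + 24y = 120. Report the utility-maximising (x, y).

x* = 4, y* = 4

For CES with ρ = -2, MRS = (1/4)·(y/x)^3.
Tangency: set MRS = p_x/p_y = 6/24 = 0.25.
So (y/x)^3 = 1; taking the cube root, y/x = 1, i.e. y = x.
Substitute into the budget 6·x + 24·y = 120: 30·x = 120, so x* = 4 and y* = 4.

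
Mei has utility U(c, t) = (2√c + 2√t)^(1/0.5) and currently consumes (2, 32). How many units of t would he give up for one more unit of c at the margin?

MRS = 4

For CES with ρ = 0.5, MRS = √(t/c).
At (2, 32): MRS = 4.
So at (2, 32) the consumer would give up 4 units of t for one more unit of c.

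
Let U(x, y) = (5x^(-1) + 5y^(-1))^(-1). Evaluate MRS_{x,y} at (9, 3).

For CES with ρ = -1, MRS = (y/x)^2.
At (9, 3): MRS = 1/9.
So at (9, 3) the consumer would give up 1/9 units of y for one more unit of x.

MRS = 1/9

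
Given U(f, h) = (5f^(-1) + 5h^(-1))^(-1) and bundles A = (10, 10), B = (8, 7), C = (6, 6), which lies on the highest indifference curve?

Evaluate utility at each bundle:
U(A) = 1.000.
U(B) = 0.747.
U(C) = 0.600.
Highest utility is A, so A ≻ B ≻ C.

Bundle A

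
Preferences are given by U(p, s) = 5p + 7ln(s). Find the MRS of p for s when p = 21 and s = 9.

MU_p = 5, MU_s = 7/s.
MRS = 5 ÷ (7/s).
At (21, 9): MRS = 45/7.
The indifference curve has slope −45/7 at this bundle.

MRS = 45/7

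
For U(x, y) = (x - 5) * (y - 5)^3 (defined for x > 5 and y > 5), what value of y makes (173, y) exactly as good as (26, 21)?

U(26, 21) = 86016.
Set U(173, y) = 86016 and solve.
With x = 173: (173 − 5) = 168, so (y − 5)^3 = 86016/168 = 512.
Taking the cube root (with y > 5): y − 5 = 8, so y = 13.
Check: U(173, 13) = 86016.

y = 13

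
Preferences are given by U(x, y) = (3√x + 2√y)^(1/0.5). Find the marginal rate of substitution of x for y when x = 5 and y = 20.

MRS = 3

For CES with ρ = 0.5, MRS = (3/2)·√(y/x).
At (5, 20): MRS = 3.
The indifference curve has slope −3 at this bundle.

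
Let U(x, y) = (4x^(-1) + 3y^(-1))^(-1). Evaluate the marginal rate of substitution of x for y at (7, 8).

MRS = 256/147

For CES with ρ = -1, MRS = (4/3)·(y/x)^2.
At (7, 8): MRS = 256/147.
The indifference curve has slope −256/147 at this bundle.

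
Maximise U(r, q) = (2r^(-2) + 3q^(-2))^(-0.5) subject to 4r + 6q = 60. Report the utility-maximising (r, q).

r* = 6, q* = 6

For CES with ρ = -2, MRS = (2/3)·(q/r)^3.
Tangency: set MRS = p_r/p_q = 4/6 = 2/3.
So (q/r)^3 = 1; taking the cube root, q/r = 1, i.e. q = r.
Substitute into the budget 4·r + 6·q = 60: 10·r = 60, so r* = 6 and q* = 6.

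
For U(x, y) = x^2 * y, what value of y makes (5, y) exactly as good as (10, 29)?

U(10, 29) = 2900.
Set U(5, y) = 2900 and solve.
With x = 5: 5^2 = 25, so y = 2900/25 = 116.
Check: U(5, 116) = 2900.

y = 116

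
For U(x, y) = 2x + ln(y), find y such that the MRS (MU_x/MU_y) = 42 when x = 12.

y = 21

MU_x = 2, MU_y = 1/y.
MRS = 2 ÷ (1/y).
MRS depends only on y: 2·y = 42 ⇒ y = 42/2 = 21.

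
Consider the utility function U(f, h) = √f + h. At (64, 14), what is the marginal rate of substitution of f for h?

MRS = 1/16

MU_f = 1/(2√f), MU_h = 1.
MRS = 1/(2√f) ÷ 1.
At (64, 14): MRS = 1/16.
That is, one extra unit of f is worth 1/16 units of h at the margin.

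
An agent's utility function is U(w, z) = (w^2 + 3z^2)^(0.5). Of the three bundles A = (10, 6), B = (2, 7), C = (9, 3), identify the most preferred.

Bundle A

Evaluate utility at each bundle:
U(A) = 14.422.
U(B) = 12.288.
U(C) = 10.392.
Highest utility is A, so A ≻ B ≻ C.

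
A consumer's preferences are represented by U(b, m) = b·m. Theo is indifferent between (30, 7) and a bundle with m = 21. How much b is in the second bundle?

U(30, 7) = 210.
Set U(b, 21) = 210 and solve.
With m = 21: b = 210/21 = 10.
Check: U(10, 21) = 210.

b = 10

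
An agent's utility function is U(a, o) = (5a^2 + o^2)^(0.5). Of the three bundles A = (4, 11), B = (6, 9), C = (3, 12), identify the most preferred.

Evaluate utility at each bundle:
U(A) = 14.177.
U(B) = 16.155.
U(C) = 13.748.
Highest utility is B, so B ≻ A ≻ C.

Bundle B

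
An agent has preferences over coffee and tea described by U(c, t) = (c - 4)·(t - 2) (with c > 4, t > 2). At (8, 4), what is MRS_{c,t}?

MU_c = (t−2), MU_t = (c−4).
MRS = (t−2)/(c−4).
At (8, 4): MRS = 0.5.
The indifference curve has slope −0.5 at this bundle.

MRS = 0.5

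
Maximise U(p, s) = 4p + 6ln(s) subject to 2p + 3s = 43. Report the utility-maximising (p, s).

p* = 20, s* = 1

MU_p = 4, MU_s = 6/s.
MRS = 4 ÷ (6/s).
Tangency: set MRS = p_p/p_s = 2/3.
MRS depends only on s: (2/3)·s = 2/3 ⇒ s* = (2/3)/(2/3) = 1.
From the budget, 2·p = 43 − 3·1 = 40, so p* = 20.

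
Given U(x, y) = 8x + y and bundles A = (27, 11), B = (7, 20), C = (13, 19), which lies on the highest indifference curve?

Evaluate utility at each bundle:
U(A) = 227.
U(B) = 76.
U(C) = 123.
Highest utility is A, so A ≻ C ≻ B.

Bundle A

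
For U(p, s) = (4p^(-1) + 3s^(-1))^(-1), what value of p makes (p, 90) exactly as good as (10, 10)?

U depends on (p, s) only through S = 4p^(-1) + 3s^(-1), so equal utility means equal S. At (10, 10): S = 0.7.
With s = 90: 3·90^(-1) = 1/30, so 4p^(-1) = 0.7 − 1/30 = 2/3, i.e. p^(-1) = 1/6.
Hence p = 1/(1/6) = 6.
Check: U(6, 90) = 1.4286.

p = 6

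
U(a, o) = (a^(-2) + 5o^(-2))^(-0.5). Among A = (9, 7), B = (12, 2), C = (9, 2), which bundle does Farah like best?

Evaluate utility at each bundle:
U(A) = 2.957.
U(B) = 0.892.
U(C) = 0.890.
Highest utility is A, so A ≻ B ≻ C.

Bundle A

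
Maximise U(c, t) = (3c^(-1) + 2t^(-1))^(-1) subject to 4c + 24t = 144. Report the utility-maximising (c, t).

For CES with ρ = -1, MRS = (3/2)·(t/c)^2.
Tangency: set MRS = p_c/p_t = 4/24 = 1/6.
So (t/c)^2 = 1/9; taking the square root, t/c = 1/3, i.e. t = (1/3)·c.
Substitute into the budget 4·c + 24·t = 144: 12·c = 144, so c* = 12 and t* = (1/3)·12 = 4.

c* = 12, t* = 4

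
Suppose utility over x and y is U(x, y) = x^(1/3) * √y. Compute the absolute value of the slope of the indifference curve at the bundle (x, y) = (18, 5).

MRS = 5/27

MU_x = 1/3·x^(-2/3)·√y and MU_y = 0.5·x^(1/3)·y^(-0.5).
MRS = MU_x/MU_y = (2/3)·y/x.
At (18, 5): MRS = 5/27.
That is, one extra unit of x is worth 5/27 units of y at the margin.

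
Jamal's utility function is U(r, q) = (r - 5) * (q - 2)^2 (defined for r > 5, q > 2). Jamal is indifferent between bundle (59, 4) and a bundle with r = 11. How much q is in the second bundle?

U(59, 4) = 216.
Set U(11, q) = 216 and solve.
With r = 11: (11 − 5) = 6, so (q − 2)^2 = 216/6 = 36.
Taking the square root (with q > 2): q − 2 = 6, so q = 8.
Check: U(11, 8) = 216.

q = 8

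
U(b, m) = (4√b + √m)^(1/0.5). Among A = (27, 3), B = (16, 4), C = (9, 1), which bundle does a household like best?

Bundle A

Evaluate utility at each bundle:
U(A) = 507.000.
U(B) = 324.000.
U(C) = 169.000.
Highest utility is A, so A ≻ B ≻ C.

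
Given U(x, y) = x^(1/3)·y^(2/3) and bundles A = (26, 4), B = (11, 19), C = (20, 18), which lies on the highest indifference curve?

Evaluate utility at each bundle:
U(A) = 7.465.
U(B) = 15.836.
U(C) = 18.643.
Highest utility is C, so C ≻ B ≻ A.

Bundle C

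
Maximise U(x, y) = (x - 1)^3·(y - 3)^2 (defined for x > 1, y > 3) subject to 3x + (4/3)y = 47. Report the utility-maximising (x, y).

MU_x = 3·(x−1)^2·(y−3)^2, MU_y = 2·(x−1)^3·(y−3).
MRS = (3/2)·(y−3)/(x−1).
Tangency: set MRS = p_x/p_y = 3/(4/3) = 2.25.
So (3/2)·(y − 3)/(x − 1) = 2.25, i.e. (y − 3) = 1.5·(x − 1).
Rewrite the budget in excess-of-subsistence terms: 3·(x − 1) + (4/3)·(y − 3) = 47 − 3·1 − (4/3)·3 = 40.
Substituting, 5·(x − 1) = 40, so x − 1 = 8 and x* = 9.
Then y − 3 = 1.5·8 = 12, so y* = 15.

x* = 9, y* = 15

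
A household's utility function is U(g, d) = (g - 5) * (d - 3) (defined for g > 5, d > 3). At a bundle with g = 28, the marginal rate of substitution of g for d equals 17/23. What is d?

d = 20

MU_g = (d−3), MU_d = (g−5).
MRS = (d−3)/(g−5).
Substitute g = 28: MRS = (d − 3)/23. Setting this equal to 17/23 gives d − 3 = (17/23)·23 = 17, so d = 20.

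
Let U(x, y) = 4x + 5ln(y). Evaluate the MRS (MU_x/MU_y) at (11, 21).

MRS = 16.8

MU_x = 4, MU_y = 5/y.
MRS = 4 ÷ (5/y).
At (11, 21): MRS = 16.8.
That is, one extra unit of x is worth 16.8 units of y at the margin.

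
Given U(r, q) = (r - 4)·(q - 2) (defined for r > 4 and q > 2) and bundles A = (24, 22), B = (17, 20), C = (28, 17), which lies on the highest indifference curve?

Bundle A

Evaluate utility at each bundle:
U(A) = 400.
U(B) = 234.
U(C) = 360.
Highest utility is A, so A ≻ C ≻ B.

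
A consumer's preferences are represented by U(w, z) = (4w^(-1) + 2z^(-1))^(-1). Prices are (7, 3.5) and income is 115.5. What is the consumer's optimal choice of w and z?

For CES with ρ = -1, MRS = (4/2)·(z/w)^2.
Tangency: set MRS = p_w/p_z = 7/3.5 = 2.
So (z/w)^2 = 1; taking the square root, z/w = 1, i.e. z = w.
Substitute into the budget 7·w + 3.5·z = 115.5: 10.5·w = 115.5, so w* = 11 and z* = 11.

w* = 11, z* = 11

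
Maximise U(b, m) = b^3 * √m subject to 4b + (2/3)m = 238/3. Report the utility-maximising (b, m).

MU_b = 3·b^2·√m and MU_m = 0.5·b^3·m^(-0.5).
MRS = MU_b/MU_m = (6)·m/b.
Tangency: set MRS = p_b/p_m = 4/(2/3) = 6.
So (6)·m/b = 6, i.e. m = b.
Substitute into the budget 4·b + (2/3)·m = 238/3: (14/3)·b = 238/3, so b* = 17.
Then m* = 17.

b* = 17, m* = 17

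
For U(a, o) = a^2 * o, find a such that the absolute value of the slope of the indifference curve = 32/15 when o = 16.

MU_a = 2·a·o and MU_o = a^2.
MRS = MU_a/MU_o = (2/1)·o/a.
Substitute o = 16: MRS = 32/a. Setting 32/a = 32/15 gives a = 32/(32/15) = 15.

a = 15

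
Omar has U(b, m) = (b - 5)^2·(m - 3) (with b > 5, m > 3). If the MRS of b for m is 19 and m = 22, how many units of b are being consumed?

b = 7

MU_b = 2·(b−5)·(m−3), MU_m = (b−5)^2.
MRS = (2/1)·(m−3)/(b−5).
Substitute m = 22: MRS = 38/(b − 5). Setting this equal to 19 gives b − 5 = 38/19 = 2, so b = 7.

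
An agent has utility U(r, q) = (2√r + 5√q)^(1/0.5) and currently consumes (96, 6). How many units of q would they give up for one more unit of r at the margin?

MRS = 0.1

For CES with ρ = 0.5, MRS = (2/5)·√(q/r).
At (96, 6): MRS = 0.1.
The indifference curve has slope −0.1 at this bundle.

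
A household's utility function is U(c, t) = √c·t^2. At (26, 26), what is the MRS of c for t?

MRS = 0.25

MU_c = 0.5·c^(-0.5)·t^2 and MU_t = 2·√c·t.
MRS = MU_c/MU_t = (0.25)·t/c.
At (26, 26): MRS = 0.25.
The indifference curve has slope −0.25 at this bundle.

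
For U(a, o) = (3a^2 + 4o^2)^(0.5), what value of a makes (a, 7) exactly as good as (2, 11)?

a = 10

U depends on (a, o) only through S = 3a^2 + 4o^2, so equal utility means equal S. At (2, 11): S = 496.
With o = 7: 4·7^2 = 196, so 3a^2 = 496 − 196 = 300, i.e. a^2 = 100.
Hence a = √100 = 10.
Check: U(10, 7) = 22.2711.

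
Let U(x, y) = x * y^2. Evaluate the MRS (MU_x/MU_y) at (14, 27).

MU_x = y^2 and MU_y = 2·x·y.
MRS = MU_x/MU_y = (1/2)·y/x.
At (14, 27): MRS = 27/28.
The indifference curve has slope −27/28 at this bundle.

MRS = 27/28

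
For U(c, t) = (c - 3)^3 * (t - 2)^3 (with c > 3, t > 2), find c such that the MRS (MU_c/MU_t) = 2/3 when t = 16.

MU_c = 3·(c−3)^2·(t−2)^3, MU_t = 3·(c−3)^3·(t−2)^2.
MRS = (t−2)/(c−3).
Substitute t = 16: MRS = 14/(c − 3). Setting this equal to 2/3 gives c − 3 = 14/(2/3) = 21, so c = 24.

c = 24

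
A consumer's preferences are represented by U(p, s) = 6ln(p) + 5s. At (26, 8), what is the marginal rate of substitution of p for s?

MU_p = 6/p, MU_s = 5.
MRS = 6/p ÷ 5.
At (26, 8): MRS = 3/65.
So at (26, 8) the consumer would give up 3/65 units of s for one more unit of p.

MRS = 3/65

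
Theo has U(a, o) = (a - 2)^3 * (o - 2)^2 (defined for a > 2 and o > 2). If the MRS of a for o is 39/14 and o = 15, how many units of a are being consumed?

a = 9

MU_a = 3·(a−2)^2·(o−2)^2, MU_o = 2·(a−2)^3·(o−2).
MRS = (3/2)·(o−2)/(a−2).
Substitute o = 15: MRS = 19.5/(a − 2). Setting this equal to 39/14 gives a − 2 = 19.5/(39/14) = 7, so a = 9.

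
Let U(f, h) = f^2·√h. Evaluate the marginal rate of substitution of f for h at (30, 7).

MRS = 14/15

MU_f = 2·f·√h and MU_h = 0.5·f^2·h^(-0.5).
MRS = MU_f/MU_h = (4)·h/f.
At (30, 7): MRS = 14/15.
That is, one extra unit of f is worth 14/15 units of h at the margin.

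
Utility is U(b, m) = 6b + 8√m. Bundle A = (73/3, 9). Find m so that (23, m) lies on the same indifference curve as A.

U(73/3, 9) = 170.
Set U(23, m) = 170 and solve.
With b = 23: 8√m = 170 − 6·23 = 32, so √m = 4 and m = 16.
Check: U(23, 16) = 170.

m = 16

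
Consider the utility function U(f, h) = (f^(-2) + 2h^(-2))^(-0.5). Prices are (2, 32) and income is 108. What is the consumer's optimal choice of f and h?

For CES with ρ = -2, MRS = (1/2)·(h/f)^3.
Tangency: set MRS = p_f/p_h = 2/32 = 1/16.
So (h/f)^3 = 0.125; taking the cube root, h/f = 0.5, i.e. h = 0.5·f.
Substitute into the budget 2·f + 32·h = 108: 18·f = 108, so f* = 6 and h* = 0.5·6 = 3.

f* = 6, h* = 3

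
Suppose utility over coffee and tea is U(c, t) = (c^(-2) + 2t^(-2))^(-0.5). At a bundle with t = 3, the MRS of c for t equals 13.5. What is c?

For CES with ρ = -2, MRS = (1/2)·(t/c)^3.
Setting (1/2)·(3/c)^3 = 13.5 gives (3/c)^3 = 27, so 3/c = 3 and c = 1.

c = 1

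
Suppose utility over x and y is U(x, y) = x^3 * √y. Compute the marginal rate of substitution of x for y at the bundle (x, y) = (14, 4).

MRS = 12/7

MU_x = 3·x^2·√y and MU_y = 0.5·x^3·y^(-0.5).
MRS = MU_x/MU_y = (6)·y/x.
At (14, 4): MRS = 12/7.
The indifference curve has slope −12/7 at this bundle.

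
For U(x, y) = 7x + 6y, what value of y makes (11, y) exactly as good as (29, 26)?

y = 47

U(29, 26) = 359.
Set U(11, y) = 359 and solve.
7·11 + 6y = 359 ⇒ 6y = 282 ⇒ y = 47.
Check: U(11, 47) = 359.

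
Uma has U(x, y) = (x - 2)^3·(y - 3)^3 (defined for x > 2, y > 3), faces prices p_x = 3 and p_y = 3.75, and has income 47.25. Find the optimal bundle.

MU_x = 3·(x−2)^2·(y−3)^3, MU_y = 3·(x−2)^3·(y−3)^2.
MRS = (y−3)/(x−2).
Tangency: set MRS = p_x/p_y = 3/3.75 = 0.8.
So (y − 3)/(x − 2) = 0.8, i.e. (y − 3) = 0.8·(x − 2).
Rewrite the budget in excess-of-subsistence terms: 3·(x − 2) + 3.75·(y − 3) = 47.25 − 3·2 − 3.75·3 = 30.
Substituting, 6·(x − 2) = 30, so x − 2 = 5 and x* = 7.
Then y − 3 = 0.8·5 = 4, so y* = 7.

x* = 7, y* = 7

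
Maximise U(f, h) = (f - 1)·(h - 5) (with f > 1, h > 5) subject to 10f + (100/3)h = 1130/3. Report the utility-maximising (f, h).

MU_f = (h−5), MU_h = (f−1).
MRS = (h−5)/(f−1).
Tangency: set MRS = p_f/p_h = 10/(100/3) = 0.3.
So (h − 5)/(f − 1) = 0.3, i.e. (h − 5) = 0.3·(f − 1).
Rewrite the budget in excess-of-subsistence terms: 10·(f − 1) + (100/3)·(h − 5) = 1130/3 − 10·1 − (100/3)·5 = 200.
Substituting, 20·(f − 1) = 200, so f − 1 = 10 and f* = 11.
Then h − 5 = 0.3·10 = 3, so h* = 8.

f* = 11, h* = 8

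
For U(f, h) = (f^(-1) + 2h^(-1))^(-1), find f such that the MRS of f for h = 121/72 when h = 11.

f = 6

For CES with ρ = -1, MRS = (1/2)·(h/f)^2.
Setting (1/2)·(11/f)^2 = 121/72 gives (11/f)^2 = 121/36, so 11/f = 11/6 and f = 6.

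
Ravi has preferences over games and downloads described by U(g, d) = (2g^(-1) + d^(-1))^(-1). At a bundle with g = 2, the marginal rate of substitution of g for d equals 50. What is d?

d = 10

For CES with ρ = -1, MRS = (2/1)·(d/g)^2.
Setting (2/1)·(d/2)^2 = 50 gives (d/2)^2 = 25, so d/2 = 5 and d = 10.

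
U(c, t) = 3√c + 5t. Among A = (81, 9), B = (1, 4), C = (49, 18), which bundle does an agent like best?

Evaluate utility at each bundle:
U(A) = 72.000.
U(B) = 23.000.
U(C) = 111.000.
Highest utility is C, so C ≻ A ≻ B.

Bundle C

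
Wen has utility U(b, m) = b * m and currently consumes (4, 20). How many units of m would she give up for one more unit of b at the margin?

MRS = 5

MU_b = m and MU_m = b.
MRS = MU_b/MU_m = m/b.
At (4, 20): MRS = 5.
So at (4, 20) the consumer would give up 5 units of m for one more unit of b.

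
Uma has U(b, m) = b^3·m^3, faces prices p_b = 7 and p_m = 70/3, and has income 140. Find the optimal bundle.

MU_b = 3·b^2·m^3 and MU_m = 3·b^3·m^2.
MRS = MU_b/MU_m = m/b.
Tangency: set MRS = p_b/p_m = 7/(70/3) = 0.3.
So m/b = 0.3, i.e. m = 0.3·b.
Substitute into the budget 7·b + (70/3)·m = 140: 14·b = 140, so b* = 10.
Then m* = 0.3·10 = 3.

b* = 10, m* = 3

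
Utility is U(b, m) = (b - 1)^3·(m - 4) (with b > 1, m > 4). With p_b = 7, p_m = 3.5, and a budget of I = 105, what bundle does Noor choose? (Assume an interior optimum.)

MU_b = 3·(b−1)^2·(m−4), MU_m = (b−1)^3.
MRS = (3/1)·(m−4)/(b−1).
Tangency: set MRS = p_b/p_m = 7/3.5 = 2.
So (3/1)·(m − 4)/(b − 1) = 2, i.e. (m − 4) = (2/3)·(b − 1).
Rewrite the budget in excess-of-subsistence terms: 7·(b − 1) + 3.5·(m − 4) = 105 − 7·1 − 3.5·4 = 84.
Substituting, (28/3)·(b − 1) = 84, so b − 1 = 9 and b* = 10.
Then m − 4 = (2/3)·9 = 6, so m* = 10.

b* = 10, m* = 10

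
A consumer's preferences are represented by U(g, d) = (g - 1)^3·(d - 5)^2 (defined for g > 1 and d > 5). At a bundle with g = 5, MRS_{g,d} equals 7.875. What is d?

d = 26

MU_g = 3·(g−1)^2·(d−5)^2, MU_d = 2·(g−1)^3·(d−5).
MRS = (3/2)·(d−5)/(g−1).
Substitute g = 5: MRS = (d − 5)/(8/3). Setting this equal to 7.875 gives d − 5 = 7.875·(8/3) = 21, so d = 26.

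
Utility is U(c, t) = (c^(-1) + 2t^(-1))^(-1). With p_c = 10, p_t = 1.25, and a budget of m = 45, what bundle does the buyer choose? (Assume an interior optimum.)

For CES with ρ = -1, MRS = (1/2)·(t/c)^2.
Tangency: set MRS = p_c/p_t = 10/1.25 = 8.
So (t/c)^2 = 16; taking the square root, t/c = 4, i.e. t = 4·c.
Substitute into the budget 10·c + 1.25·t = 45: 15·c = 45, so c* = 3 and t* = 4·3 = 12.

c* = 3, t* = 12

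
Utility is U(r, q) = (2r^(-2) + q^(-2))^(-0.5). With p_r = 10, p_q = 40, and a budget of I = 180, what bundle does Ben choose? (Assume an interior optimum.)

r* = 6, q* = 3

For CES with ρ = -2, MRS = (2/1)·(q/r)^3.
Tangency: set MRS = p_r/p_q = 10/40 = 0.25.
So (q/r)^3 = 0.125; taking the cube root, q/r = 0.5, i.e. q = 0.5·r.
Substitute into the budget 10·r + 40·q = 180: 30·r = 180, so r* = 6 and q* = 0.5·6 = 3.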